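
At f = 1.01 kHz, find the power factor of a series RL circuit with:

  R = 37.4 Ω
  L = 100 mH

Step 1 — Angular frequency: ω = 2π·f = 2π·1010 = 6346 rad/s.
Step 2 — Component impedances:
  R: Z = R = 37.4 Ω
  L: Z = jωL = j·6346·0.1 = 0 + j634.6 Ω
Step 3 — Series combination: Z_total = R + L = 37.4 + j634.6 Ω = 635.7∠86.6° Ω.
Step 4 — Power factor: PF = cos(φ) = Re(Z)/|Z| = 37.4/635.7 = 0.05883.
Step 5 — Type: Im(Z) = 634.6 ⇒ lagging (phase φ = 86.6°).

PF = 0.05883 (lagging, φ = 86.6°)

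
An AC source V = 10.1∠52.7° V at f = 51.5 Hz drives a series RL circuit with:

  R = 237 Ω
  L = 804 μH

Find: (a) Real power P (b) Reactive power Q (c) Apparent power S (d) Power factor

Step 1 — Angular frequency: ω = 2π·f = 2π·51.5 = 323.6 rad/s.
Step 2 — Component impedances:
  R: Z = R = 237 Ω
  L: Z = jωL = j·323.6·0.000804 = 0 + j0.2602 Ω
Step 3 — Series combination: Z_total = R + L = 237 + j0.2602 Ω = 237∠0.1° Ω.
Step 4 — Source phasor: V = 10.1∠52.7° V = 6.12 + j8.034 V.
Step 5 — Current: I = V / Z = 0.02586 + j0.03387 A = 0.04262∠52.6° A.
Step 6 — Complex power: S = V·I* = 0.4304 + j0.0004725 VA.
Step 7 — Real power: P = Re(S) = 0.4304 W.
Step 8 — Reactive power: Q = Im(S) = 0.0004725 VAR.
Step 9 — Apparent power: |S| = 0.4304 VA.
Step 10 — Power factor: PF = P/|S| = 1 (lagging).

(a) P = 0.4304 W  (b) Q = 0.0004725 VAR  (c) S = 0.4304 VA  (d) PF = 1 (lagging)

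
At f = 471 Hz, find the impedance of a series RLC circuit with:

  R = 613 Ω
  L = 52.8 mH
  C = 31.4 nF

Step 1 — Angular frequency: ω = 2π·f = 2π·471 = 2959 rad/s.
Step 2 — Component impedances:
  R: Z = R = 613 Ω
  L: Z = jωL = j·2959·0.0528 = 0 + j156.3 Ω
  C: Z = 1/(jωC) = -j/(ω·C) = 0 - j1.076e+04 Ω
Step 3 — Series combination: Z_total = R + L + C = 613 - j1.061e+04 Ω = 1.062e+04∠-86.7° Ω.

Z = 613 - j1.061e+04 Ω = 1.062e+04∠-86.7° Ω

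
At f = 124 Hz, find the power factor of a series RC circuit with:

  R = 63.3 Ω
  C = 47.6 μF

Step 1 — Angular frequency: ω = 2π·f = 2π·124 = 779.1 rad/s.
Step 2 — Component impedances:
  R: Z = R = 63.3 Ω
  C: Z = 1/(jωC) = -j/(ω·C) = 0 - j26.96 Ω
Step 3 — Series combination: Z_total = R + C = 63.3 - j26.96 Ω = 68.8∠-23.1° Ω.
Step 4 — Power factor: PF = cos(φ) = Re(Z)/|Z| = 63.3/68.804 = 0.92.
Step 5 — Type: Im(Z) = -26.96 ⇒ leading (phase φ = -23.1°).

PF = 0.92 (leading, φ = -23.1°)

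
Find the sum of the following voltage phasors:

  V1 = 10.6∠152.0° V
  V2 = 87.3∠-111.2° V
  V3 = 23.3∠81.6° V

Step 1 — Convert each phasor to rectangular form:
  V1 = 10.6·(cos(152.0°) + j·sin(152.0°)) = -9.359 + j4.976 V
  V2 = 87.3·(cos(-111.2°) + j·sin(-111.2°)) = -31.57 - j81.39 V
  V3 = 23.3·(cos(81.6°) + j·sin(81.6°)) = 3.404 + j23.05 V
Step 2 — Sum components: V_total = -37.53 - j53.37 V.
Step 3 — Convert to polar: |V_total| = 65.24 V, ∠V_total = -125.1°.

V_total = 65.24∠-125.1° V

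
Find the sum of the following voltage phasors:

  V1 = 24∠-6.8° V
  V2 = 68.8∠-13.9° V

Step 1 — Convert each phasor to rectangular form:
  V1 = 24·(cos(-6.8°) + j·sin(-6.8°)) = 23.83 - j2.842 V
  V2 = 68.8·(cos(-13.9°) + j·sin(-13.9°)) = 66.79 - j16.53 V
Step 2 — Sum components: V_total = 90.62 - j19.37 V.
Step 3 — Convert to polar: |V_total| = 92.66 V, ∠V_total = -12.1°.

V_total = 92.66∠-12.1° V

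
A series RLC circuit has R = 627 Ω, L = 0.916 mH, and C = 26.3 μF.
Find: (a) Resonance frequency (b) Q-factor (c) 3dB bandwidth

Step 1 — Resonance: ω₀ = 1/√(LC) = 1/√(0.000916·2.63e-05) = 6443 rad/s.
Step 2 — f₀ = ω₀/(2π) = 1025 Hz.
Step 3 — Series Q: Q = ω₀L/R = 6443·0.000916/627 = 0.009412.
Step 4 — Bandwidth: Δω = ω₀/Q = 6.845e+05 rad/s; BW = Δω/(2π) = 1.089e+05 Hz.

(a) f₀ = 1025 Hz  (b) Q = 0.009412  (c) BW = 1.089e+05 Hz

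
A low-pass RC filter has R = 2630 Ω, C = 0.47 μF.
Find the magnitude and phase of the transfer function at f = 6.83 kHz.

Step 1 — Angular frequency: ω = 2π·6830 = 4.291e+04 rad/s.
Step 2 — Transfer function: H(jω) = 1/(1 + jωRC).
Step 3 — Denominator: 1 + jωRC = 1 + j·4.291e+04·2630·4.7e-07 = 1 + j53.05.
Step 4 — H = 0.0003553 - j0.01884.
Step 5 — Magnitude: |H| = 0.01885 (-34.5 dB); phase: φ = -88.9°.

|H| = 0.01885 (-34.5 dB), φ = -88.9°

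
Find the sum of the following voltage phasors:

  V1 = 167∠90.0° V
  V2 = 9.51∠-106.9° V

Step 1 — Convert each phasor to rectangular form:
  V1 = 167·(cos(90.0°) + j·sin(90.0°)) = 0 + j167 V
  V2 = 9.51·(cos(-106.9°) + j·sin(-106.9°)) = -2.765 - j9.099 V
Step 2 — Sum components: V_total = -2.765 + j157.9 V.
Step 3 — Convert to polar: |V_total| = 157.9 V, ∠V_total = 91.0°.

V_total = 157.9∠91.0° V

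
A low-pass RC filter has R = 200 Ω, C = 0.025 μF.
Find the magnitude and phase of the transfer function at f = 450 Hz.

Step 1 — Angular frequency: ω = 2π·450 = 2827 rad/s.
Step 2 — Transfer function: H(jω) = 1/(1 + jωRC).
Step 3 — Denominator: 1 + jωRC = 1 + j·2827·200·2.5e-08 = 1 + j0.01414.
Step 4 — H = 0.9998 - j0.01413.
Step 5 — Magnitude: |H| = 0.9999 (-0.0 dB); phase: φ = -0.8°.

|H| = 0.9999 (-0.0 dB), φ = -0.8°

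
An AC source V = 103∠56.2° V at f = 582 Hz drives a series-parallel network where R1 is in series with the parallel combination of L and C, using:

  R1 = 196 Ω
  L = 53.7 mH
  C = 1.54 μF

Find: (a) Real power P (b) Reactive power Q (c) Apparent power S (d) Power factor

Step 1 — Angular frequency: ω = 2π·f = 2π·582 = 3657 rad/s.
Step 2 — Component impedances:
  R1: Z = R = 196 Ω
  L: Z = jωL = j·3657·0.0537 = 0 + j196.4 Ω
  C: Z = 1/(jωC) = -j/(ω·C) = 0 - j177.6 Ω
Step 3 — Parallel branch: L || C = 1/(1/L + 1/C) = 0 - j1855 Ω.
Step 4 — Series with R1: Z_total = R1 + (L || C) = 196 - j1855 Ω = 1865∠-84.0° Ω.
Step 5 — Source phasor: V = 103∠56.2° V = 57.3 + j85.59 V.
Step 6 — Current: I = V / Z = -0.0424 + j0.03537 A = 0.05522∠140.2° A.
Step 7 — Complex power: S = V·I* = 0.5976 - j5.656 VA.
Step 8 — Real power: P = Re(S) = 0.5976 W.
Step 9 — Reactive power: Q = Im(S) = -5.656 VAR.
Step 10 — Apparent power: |S| = 5.688 VA.
Step 11 — Power factor: PF = P/|S| = 0.1051 (leading).

(a) P = 0.5976 W  (b) Q = -5.656 VAR  (c) S = 5.688 VA  (d) PF = 0.1051 (leading)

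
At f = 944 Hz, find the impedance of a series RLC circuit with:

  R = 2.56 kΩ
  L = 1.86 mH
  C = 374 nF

Step 1 — Angular frequency: ω = 2π·f = 2π·944 = 5931 rad/s.
Step 2 — Component impedances:
  R: Z = R = 2560 Ω
  L: Z = jωL = j·5931·0.00186 = 0 + j11.03 Ω
  C: Z = 1/(jωC) = -j/(ω·C) = 0 - j450.8 Ω
Step 3 — Series combination: Z_total = R + L + C = 2560 - j439.8 Ω = 2597∠-9.7° Ω.

Z = 2560 - j439.8 Ω = 2597∠-9.7° Ω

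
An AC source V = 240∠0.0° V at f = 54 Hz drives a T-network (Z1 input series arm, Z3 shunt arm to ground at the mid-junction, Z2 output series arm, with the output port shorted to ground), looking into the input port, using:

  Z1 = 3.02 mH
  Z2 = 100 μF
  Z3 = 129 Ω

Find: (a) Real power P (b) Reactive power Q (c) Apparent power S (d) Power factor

Step 1 — Angular frequency: ω = 2π·f = 2π·54 = 339.3 rad/s.
Step 2 — Component impedances:
  Z1: Z = jωL = j·339.3·0.00302 = 0 + j1.025 Ω
  Z2: Z = 1/(jωC) = -j/(ω·C) = 0 - j29.47 Ω
  Z3: Z = R = 129 Ω
Step 3 — With the output port shorted to ground, the output series arm Z2 runs from the junction to ground; the shunt arm Z3 also runs from the junction to ground. They appear in parallel: Z3 || Z2 = 6.4 - j28.01 Ω.
Step 4 — Series with input arm Z1: Z_in = Z1 + (Z3 || Z2) = 6.4 - j26.99 Ω = 27.73∠-76.7° Ω.
Step 5 — Source phasor: V = 240∠0.0° V = 240 V.
Step 6 — Current: I = V / Z = 1.997 + j8.42 A = 8.653∠76.7° A.
Step 7 — Complex power: S = V·I* = 479.2 - j2021 VA.
Step 8 — Real power: P = Re(S) = 479.2 W.
Step 9 — Reactive power: Q = Im(S) = -2021 VAR.
Step 10 — Apparent power: |S| = 2077 VA.
Step 11 — Power factor: PF = P/|S| = 0.2307 (leading).

(a) P = 479.2 W  (b) Q = -2021 VAR  (c) S = 2077 VA  (d) PF = 0.2307 (leading)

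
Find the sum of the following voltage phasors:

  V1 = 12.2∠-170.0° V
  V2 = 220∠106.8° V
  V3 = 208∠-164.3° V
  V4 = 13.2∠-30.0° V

Step 1 — Convert each phasor to rectangular form:
  V1 = 12.2·(cos(-170.0°) + j·sin(-170.0°)) = -12.01 - j2.119 V
  V2 = 220·(cos(106.8°) + j·sin(106.8°)) = -63.59 + j210.6 V
  V3 = 208·(cos(-164.3°) + j·sin(-164.3°)) = -200.2 - j56.28 V
  V4 = 13.2·(cos(-30.0°) + j·sin(-30.0°)) = 11.43 - j6.6 V
Step 2 — Sum components: V_total = -264.4 + j145.6 V.
Step 3 — Convert to polar: |V_total| = 301.9 V, ∠V_total = 151.2°.

V_total = 301.9∠151.2° V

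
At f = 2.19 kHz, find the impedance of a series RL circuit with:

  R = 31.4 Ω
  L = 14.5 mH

Step 1 — Angular frequency: ω = 2π·f = 2π·2190 = 1.376e+04 rad/s.
Step 2 — Component impedances:
  R: Z = R = 31.4 Ω
  L: Z = jωL = j·1.376e+04·0.0145 = 0 + j199.5 Ω
Step 3 — Series combination: Z_total = R + L = 31.4 + j199.5 Ω = 202∠81.1° Ω.

Z = 31.4 + j199.5 Ω = 202∠81.1° Ω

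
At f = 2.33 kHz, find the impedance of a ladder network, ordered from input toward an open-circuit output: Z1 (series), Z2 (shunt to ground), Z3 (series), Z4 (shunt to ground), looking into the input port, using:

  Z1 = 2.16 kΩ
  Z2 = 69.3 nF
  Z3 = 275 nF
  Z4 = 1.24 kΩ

Step 1 — Angular frequency: ω = 2π·f = 2π·2330 = 1.464e+04 rad/s.
Step 2 — Component impedances:
  Z1: Z = R = 2160 Ω
  Z2: Z = 1/(jωC) = -j/(ω·C) = 0 - j985.7 Ω
  Z3: Z = 1/(jωC) = -j/(ω·C) = 0 - j248.4 Ω
  Z4: Z = R = 1240 Ω
Step 3 — Ladder network (open output): work backward from the far end, alternating series and parallel combinations. Z_in = 2554 - j593.9 Ω = 2622∠-13.1° Ω.

Z = 2554 - j593.9 Ω = 2622∠-13.1° Ω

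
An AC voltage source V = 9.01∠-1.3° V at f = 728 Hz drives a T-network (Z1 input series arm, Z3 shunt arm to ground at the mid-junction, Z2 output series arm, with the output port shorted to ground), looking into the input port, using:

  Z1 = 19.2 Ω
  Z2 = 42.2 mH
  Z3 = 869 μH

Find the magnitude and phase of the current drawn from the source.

Step 1 — Angular frequency: ω = 2π·f = 2π·728 = 4574 rad/s.
Step 2 — Component impedances:
  Z1: Z = R = 19.2 Ω
  Z2: Z = jωL = j·4574·0.0422 = 0 + j193 Ω
  Z3: Z = jωL = j·4574·0.000869 = 0 + j3.975 Ω
Step 3 — With the output port shorted to ground, the output series arm Z2 runs from the junction to ground; the shunt arm Z3 also runs from the junction to ground. They appear in parallel: Z3 || Z2 = 0 + j3.895 Ω.
Step 4 — Series with input arm Z1: Z_in = Z1 + (Z3 || Z2) = 19.2 + j3.895 Ω = 19.59∠11.5° Ω.
Step 5 — Source phasor: V = 9.01∠-1.3° V = 9.008 - j0.2044 V.
Step 6 — Ohm's law: I = V / Z_total = (9.008 - j0.2044) / (19.2 + j3.895) = 0.4485 - j0.1016 A.
Step 7 — Convert to polar: |I| = 0.4599 A, ∠I = -12.8°.

I = 0.4599∠-12.8° A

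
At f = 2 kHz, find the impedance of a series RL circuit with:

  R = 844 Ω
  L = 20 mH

Step 1 — Angular frequency: ω = 2π·f = 2π·2000 = 1.257e+04 rad/s.
Step 2 — Component impedances:
  R: Z = R = 844 Ω
  L: Z = jωL = j·1.257e+04·0.02 = 0 + j251.3 Ω
Step 3 — Series combination: Z_total = R + L = 844 + j251.3 Ω = 880.6∠16.6° Ω.

Z = 844 + j251.3 Ω = 880.6∠16.6° Ω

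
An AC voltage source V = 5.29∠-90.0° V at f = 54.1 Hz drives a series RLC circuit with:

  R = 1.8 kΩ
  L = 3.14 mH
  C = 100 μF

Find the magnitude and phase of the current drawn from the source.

Step 1 — Angular frequency: ω = 2π·f = 2π·54.1 = 339.9 rad/s.
Step 2 — Component impedances:
  R: Z = R = 1800 Ω
  L: Z = jωL = j·339.9·0.00314 = 0 + j1.067 Ω
  C: Z = 1/(jωC) = -j/(ω·C) = 0 - j29.42 Ω
Step 3 — Series combination: Z_total = R + L + C = 1800 - j28.35 Ω = 1800∠-0.9° Ω.
Step 4 — Source phasor: V = 5.29∠-90.0° V = 0 - j5.29 V.
Step 5 — Ohm's law: I = V / Z_total = (0 - j5.29) / (1800 - j28.35) = 4.628e-05 - j0.002938 A.
Step 6 — Convert to polar: |I| = 0.002939 A, ∠I = -89.1°.

I = 0.002939∠-89.1° A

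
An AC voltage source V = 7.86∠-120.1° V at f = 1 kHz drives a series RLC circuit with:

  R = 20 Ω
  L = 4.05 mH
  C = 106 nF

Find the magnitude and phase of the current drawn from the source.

Step 1 — Angular frequency: ω = 2π·f = 2π·1000 = 6283 rad/s.
Step 2 — Component impedances:
  R: Z = R = 20 Ω
  L: Z = jωL = j·6283·0.00405 = 0 + j25.45 Ω
  C: Z = 1/(jωC) = -j/(ω·C) = 0 - j1501 Ω
Step 3 — Series combination: Z_total = R + L + C = 20 - j1476 Ω = 1476∠-89.2° Ω.
Step 4 — Source phasor: V = 7.86∠-120.1° V = -3.942 - j6.8 V.
Step 5 — Ohm's law: I = V / Z_total = (-3.942 - j6.8) / (20 - j1476) = 0.00457 - j0.002733 A.
Step 6 — Convert to polar: |I| = 0.005325 A, ∠I = -30.9°.

I = 0.005325∠-30.9° A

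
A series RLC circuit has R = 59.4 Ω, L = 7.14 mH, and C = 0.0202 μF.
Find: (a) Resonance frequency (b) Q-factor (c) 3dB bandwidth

Step 1 — Resonance: ω₀ = 1/√(LC) = 1/√(0.00714·2.02e-08) = 8.327e+04 rad/s.
Step 2 — f₀ = ω₀/(2π) = 1.325e+04 Hz.
Step 3 — Series Q: Q = ω₀L/R = 8.327e+04·0.00714/59.4 = 10.01.
Step 4 — Bandwidth: Δω = ω₀/Q = 8319 rad/s; BW = Δω/(2π) = 1324 Hz.

(a) f₀ = 1.325e+04 Hz  (b) Q = 10.01  (c) BW = 1324 Hz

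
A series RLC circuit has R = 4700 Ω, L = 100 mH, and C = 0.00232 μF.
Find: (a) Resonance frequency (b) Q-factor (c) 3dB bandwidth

Step 1 — Resonance condition Im(Z)=0 gives ω₀ = 1/√(LC).
Step 2 — ω₀ = 1/√(0.1·2.32e-09) = 6.565e+04 rad/s.
Step 3 — f₀ = ω₀/(2π) = 1.045e+04 Hz.
Step 4 — Series Q: Q = ω₀L/R = 6.565e+04·0.1/4700 = 1.397.
Step 5 — 3dB bandwidth: Δω = ω₀/Q = 4.7e+04 rad/s; BW = Δω/(2π) = 7480 Hz.

(a) f₀ = 1.045e+04 Hz  (b) Q = 1.397  (c) BW = 7480 Hz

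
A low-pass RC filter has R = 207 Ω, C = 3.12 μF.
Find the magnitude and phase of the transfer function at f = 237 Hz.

Step 1 — Angular frequency: ω = 2π·237 = 1489 rad/s.
Step 2 — Transfer function: H(jω) = 1/(1 + jωRC).
Step 3 — Denominator: 1 + jωRC = 1 + j·1489·207·3.12e-06 = 1 + j0.9617.
Step 4 — H = 0.5195 - j0.4996.
Step 5 — Magnitude: |H| = 0.7208 (-2.8 dB); phase: φ = -43.9°.

|H| = 0.7208 (-2.8 dB), φ = -43.9°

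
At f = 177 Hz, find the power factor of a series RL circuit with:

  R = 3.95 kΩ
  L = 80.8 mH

Step 1 — Angular frequency: ω = 2π·f = 2π·177 = 1112 rad/s.
Step 2 — Component impedances:
  R: Z = R = 3950 Ω
  L: Z = jωL = j·1112·0.0808 = 0 + j89.86 Ω
Step 3 — Series combination: Z_total = R + L = 3950 + j89.86 Ω = 3951∠1.3° Ω.
Step 4 — Power factor: PF = cos(φ) = Re(Z)/|Z| = 3950/3951 = 0.9997.
Step 5 — Type: Im(Z) = 89.86 ⇒ lagging (phase φ = 1.3°).

PF = 0.9997 (lagging, φ = 1.3°)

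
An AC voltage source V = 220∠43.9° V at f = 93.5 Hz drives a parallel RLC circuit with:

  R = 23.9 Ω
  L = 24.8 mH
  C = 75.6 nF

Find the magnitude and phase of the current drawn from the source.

Step 1 — Angular frequency: ω = 2π·f = 2π·93.5 = 587.5 rad/s.
Step 2 — Component impedances:
  R: Z = R = 23.9 Ω
  L: Z = jωL = j·587.5·0.0248 = 0 + j14.57 Ω
  C: Z = 1/(jωC) = -j/(ω·C) = 0 - j2.252e+04 Ω
Step 3 — Parallel combination: 1/Z_total = 1/R + 1/L + 1/C; Z_total = 6.481 + j10.63 Ω = 12.45∠58.6° Ω.
Step 4 — Source phasor: V = 220∠43.9° V = 158.5 + j152.5 V.
Step 5 — Ohm's law: I = V / Z_total = (158.5 + j152.5) / (6.481 + j10.63) = 17.1 - j4.491 A.
Step 6 — Convert to polar: |I| = 17.68 A, ∠I = -14.7°.

I = 17.68∠-14.7° A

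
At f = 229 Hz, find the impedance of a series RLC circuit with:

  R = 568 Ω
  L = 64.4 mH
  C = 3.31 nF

Step 1 — Angular frequency: ω = 2π·f = 2π·229 = 1439 rad/s.
Step 2 — Component impedances:
  R: Z = R = 568 Ω
  L: Z = jωL = j·1439·0.0644 = 0 + j92.66 Ω
  C: Z = 1/(jωC) = -j/(ω·C) = 0 - j2.1e+05 Ω
Step 3 — Series combination: Z_total = R + L + C = 568 - j2.099e+05 Ω = 2.099e+05∠-89.8° Ω.

Z = 568 - j2.099e+05 Ω = 2.099e+05∠-89.8° Ω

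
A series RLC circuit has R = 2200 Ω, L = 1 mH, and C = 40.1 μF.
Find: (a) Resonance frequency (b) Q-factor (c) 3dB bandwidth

Step 1 — Resonance condition Im(Z)=0 gives ω₀ = 1/√(LC).
Step 2 — ω₀ = 1/√(0.001·4.01e-05) = 4994 rad/s.
Step 3 — f₀ = ω₀/(2π) = 794.8 Hz.
Step 4 — Series Q: Q = ω₀L/R = 4994·0.001/2200 = 0.00227.
Step 5 — 3dB bandwidth: Δω = ω₀/Q = 2.2e+06 rad/s; BW = Δω/(2π) = 3.501e+05 Hz.

(a) f₀ = 794.8 Hz  (b) Q = 0.00227  (c) BW = 3.501e+05 Hz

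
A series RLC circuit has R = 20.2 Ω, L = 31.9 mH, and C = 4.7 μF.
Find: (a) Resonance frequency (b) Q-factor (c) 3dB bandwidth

Step 1 — Resonance: ω₀ = 1/√(LC) = 1/√(0.0319·4.7e-06) = 2583 rad/s.
Step 2 — f₀ = ω₀/(2π) = 411 Hz.
Step 3 — Series Q: Q = ω₀L/R = 2583·0.0319/20.2 = 4.078.
Step 4 — Bandwidth: Δω = ω₀/Q = 633.2 rad/s; BW = Δω/(2π) = 100.8 Hz.

(a) f₀ = 411 Hz  (b) Q = 4.078  (c) BW = 100.8 Hz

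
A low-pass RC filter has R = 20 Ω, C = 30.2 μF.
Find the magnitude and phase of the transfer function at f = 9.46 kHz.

Step 1 — Angular frequency: ω = 2π·9460 = 5.944e+04 rad/s.
Step 2 — Transfer function: H(jω) = 1/(1 + jωRC).
Step 3 — Denominator: 1 + jωRC = 1 + j·5.944e+04·20·3.02e-05 = 1 + j35.9.
Step 4 — H = 0.0007753 - j0.02783.
Step 5 — Magnitude: |H| = 0.02784 (-31.1 dB); phase: φ = -88.4°.

|H| = 0.02784 (-31.1 dB), φ = -88.4°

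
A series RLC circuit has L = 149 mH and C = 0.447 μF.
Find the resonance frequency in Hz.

Step 1 — Resonance condition Im(Z)=0 gives ω₀ = 1/√(LC).
Step 2 — ω₀ = 1/√(0.149·4.47e-07) = 3875 rad/s.
Step 3 — f₀ = ω₀/(2π) = 616.7 Hz.

f₀ = 616.7 Hz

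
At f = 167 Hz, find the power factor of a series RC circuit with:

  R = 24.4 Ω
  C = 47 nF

Step 1 — Angular frequency: ω = 2π·f = 2π·167 = 1049 rad/s.
Step 2 — Component impedances:
  R: Z = R = 24.4 Ω
  C: Z = 1/(jωC) = -j/(ω·C) = 0 - j2.028e+04 Ω
Step 3 — Series combination: Z_total = R + C = 24.4 - j2.028e+04 Ω = 2.028e+04∠-89.9° Ω.
Step 4 — Power factor: PF = cos(φ) = Re(Z)/|Z| = 24.4/2.028e+04 = 0.001203.
Step 5 — Type: Im(Z) = -2.028e+04 ⇒ leading (phase φ = -89.9°).

PF = 0.001203 (leading, φ = -89.9°)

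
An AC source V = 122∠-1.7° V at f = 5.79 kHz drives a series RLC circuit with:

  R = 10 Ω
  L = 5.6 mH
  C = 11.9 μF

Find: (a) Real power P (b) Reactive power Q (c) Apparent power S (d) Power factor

Step 1 — Angular frequency: ω = 2π·f = 2π·5790 = 3.638e+04 rad/s.
Step 2 — Component impedances:
  R: Z = R = 10 Ω
  L: Z = jωL = j·3.638e+04·0.0056 = 0 + j203.7 Ω
  C: Z = 1/(jωC) = -j/(ω·C) = 0 - j2.31 Ω
Step 3 — Series combination: Z_total = R + L + C = 10 + j201.4 Ω = 201.7∠87.2° Ω.
Step 4 — Source phasor: V = 122∠-1.7° V = 121.9 - j3.619 V.
Step 5 — Current: I = V / Z = 0.01206 - j0.6048 A = 0.605∠-88.9° A.
Step 6 — Complex power: S = V·I* = 3.66 + j73.72 VA.
Step 7 — Real power: P = Re(S) = 3.66 W.
Step 8 — Reactive power: Q = Im(S) = 73.72 VAR.
Step 9 — Apparent power: |S| = 73.81 VA.
Step 10 — Power factor: PF = P/|S| = 0.04959 (lagging).

(a) P = 3.66 W  (b) Q = 73.72 VAR  (c) S = 73.81 VA  (d) PF = 0.04959 (lagging)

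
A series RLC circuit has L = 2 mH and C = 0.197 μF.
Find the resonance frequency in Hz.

Step 1 — Resonance condition Im(Z)=0 gives ω₀ = 1/√(LC).
Step 2 — ω₀ = 1/√(0.002·1.97e-07) = 5.038e+04 rad/s.
Step 3 — f₀ = ω₀/(2π) = 8018 Hz.

f₀ = 8018 Hz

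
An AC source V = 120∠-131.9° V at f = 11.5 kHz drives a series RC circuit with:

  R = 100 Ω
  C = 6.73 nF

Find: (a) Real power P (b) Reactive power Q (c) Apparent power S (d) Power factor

Step 1 — Angular frequency: ω = 2π·f = 2π·1.15e+04 = 7.226e+04 rad/s.
Step 2 — Component impedances:
  R: Z = R = 100 Ω
  C: Z = 1/(jωC) = -j/(ω·C) = 0 - j2056 Ω
Step 3 — Series combination: Z_total = R + C = 100 - j2056 Ω = 2059∠-87.2° Ω.
Step 4 — Source phasor: V = 120∠-131.9° V = -80.14 - j89.32 V.
Step 5 — Current: I = V / Z = 0.04144 - j0.04099 A = 0.05829∠-44.7° A.
Step 6 — Complex power: S = V·I* = 0.3397 - j6.986 VA.
Step 7 — Real power: P = Re(S) = 0.3397 W.
Step 8 — Reactive power: Q = Im(S) = -6.986 VAR.
Step 9 — Apparent power: |S| = 6.994 VA.
Step 10 — Power factor: PF = P/|S| = 0.04857 (leading).

(a) P = 0.3397 W  (b) Q = -6.986 VAR  (c) S = 6.994 VA  (d) PF = 0.04857 (leading)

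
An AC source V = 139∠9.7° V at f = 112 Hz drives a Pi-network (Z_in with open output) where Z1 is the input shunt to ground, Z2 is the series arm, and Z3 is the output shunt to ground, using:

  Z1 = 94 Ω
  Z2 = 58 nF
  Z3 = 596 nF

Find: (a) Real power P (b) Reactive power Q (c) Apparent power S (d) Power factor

Step 1 — Angular frequency: ω = 2π·f = 2π·112 = 703.7 rad/s.
Step 2 — Component impedances:
  Z1: Z = R = 94 Ω
  Z2: Z = 1/(jωC) = -j/(ω·C) = 0 - j2.45e+04 Ω
  Z3: Z = 1/(jωC) = -j/(ω·C) = 0 - j2384 Ω
Step 3 — With open output, the series arm Z2 and the output shunt Z3 appear in series to ground: Z2 + Z3 = 0 - j2.688e+04 Ω.
Step 4 — Parallel with input shunt Z1: Z_in = Z1 || (Z2 + Z3) = 94 - j0.3287 Ω = 94∠-0.2° Ω.
Step 5 — Source phasor: V = 139∠9.7° V = 137 + j23.42 V.
Step 6 — Current: I = V / Z = 1.457 + j0.2542 A = 1.479∠9.9° A.
Step 7 — Complex power: S = V·I* = 205.5 - j0.7187 VA.
Step 8 — Real power: P = Re(S) = 205.5 W.
Step 9 — Reactive power: Q = Im(S) = -0.7187 VAR.
Step 10 — Apparent power: |S| = 205.5 VA.
Step 11 — Power factor: PF = P/|S| = 1 (leading).

(a) P = 205.5 W  (b) Q = -0.7187 VAR  (c) S = 205.5 VA  (d) PF = 1 (leading)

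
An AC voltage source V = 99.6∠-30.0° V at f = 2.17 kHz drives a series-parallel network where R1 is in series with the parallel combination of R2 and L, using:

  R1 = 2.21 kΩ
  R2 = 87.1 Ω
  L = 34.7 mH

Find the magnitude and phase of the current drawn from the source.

Step 1 — Angular frequency: ω = 2π·f = 2π·2170 = 1.363e+04 rad/s.
Step 2 — Component impedances:
  R1: Z = R = 2210 Ω
  R2: Z = R = 87.1 Ω
  L: Z = jωL = j·1.363e+04·0.0347 = 0 + j473.1 Ω
Step 3 — Parallel branch: R2 || L = 1/(1/R2 + 1/L) = 84.24 + j15.51 Ω.
Step 4 — Series with R1: Z_total = R1 + (R2 || L) = 2294 + j15.51 Ω = 2294∠0.4° Ω.
Step 5 — Source phasor: V = 99.6∠-30.0° V = 86.26 - j49.8 V.
Step 6 — Ohm's law: I = V / Z_total = (86.26 - j49.8) / (2294 + j15.51) = 0.03745 - j0.02196 A.
Step 7 — Convert to polar: |I| = 0.04341 A, ∠I = -30.4°.

I = 0.04341∠-30.4° A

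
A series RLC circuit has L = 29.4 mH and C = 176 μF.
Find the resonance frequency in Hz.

Step 1 — Resonance condition Im(Z)=0 gives ω₀ = 1/√(LC).
Step 2 — ω₀ = 1/√(0.0294·0.000176) = 439.6 rad/s.
Step 3 — f₀ = ω₀/(2π) = 69.97 Hz.

f₀ = 69.97 Hz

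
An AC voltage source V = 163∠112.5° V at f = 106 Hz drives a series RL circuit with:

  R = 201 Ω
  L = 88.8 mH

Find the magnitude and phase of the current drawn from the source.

Step 1 — Angular frequency: ω = 2π·f = 2π·106 = 666 rad/s.
Step 2 — Component impedances:
  R: Z = R = 201 Ω
  L: Z = jωL = j·666·0.0888 = 0 + j59.14 Ω
Step 3 — Series combination: Z_total = R + L = 201 + j59.14 Ω = 209.5∠16.4° Ω.
Step 4 — Source phasor: V = 163∠112.5° V = -62.38 + j150.6 V.
Step 5 — Ohm's law: I = V / Z_total = (-62.38 + j150.6) / (201 + j59.14) = -0.08272 + j0.7736 A.
Step 6 — Convert to polar: |I| = 0.778 A, ∠I = 96.1°.

I = 0.778∠96.1° A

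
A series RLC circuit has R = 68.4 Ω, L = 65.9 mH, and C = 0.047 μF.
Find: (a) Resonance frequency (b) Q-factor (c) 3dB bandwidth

Step 1 — Resonance: ω₀ = 1/√(LC) = 1/√(0.0659·4.7e-08) = 1.797e+04 rad/s.
Step 2 — f₀ = ω₀/(2π) = 2860 Hz.
Step 3 — Series Q: Q = ω₀L/R = 1.797e+04·0.0659/68.4 = 17.31.
Step 4 — Bandwidth: Δω = ω₀/Q = 1038 rad/s; BW = Δω/(2π) = 165.2 Hz.

(a) f₀ = 2860 Hz  (b) Q = 17.31  (c) BW = 165.2 Hz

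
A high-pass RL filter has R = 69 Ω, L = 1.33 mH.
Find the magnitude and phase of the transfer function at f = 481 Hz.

Step 1 — Angular frequency: ω = 2π·481 = 3022 rad/s.
Step 2 — Transfer function: H(jω) = jωL/(R + jωL).
Step 3 — Numerator jωL = j·4.02; denominator R + jωL = 69 + j4.02.
Step 4 — H = 0.003382 + j0.05806.
Step 5 — Magnitude: |H| = 0.05816 (-24.7 dB); phase: φ = 86.7°.

|H| = 0.05816 (-24.7 dB), φ = 86.7°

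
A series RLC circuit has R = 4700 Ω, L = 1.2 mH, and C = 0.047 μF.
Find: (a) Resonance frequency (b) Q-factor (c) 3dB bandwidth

Step 1 — Resonance condition Im(Z)=0 gives ω₀ = 1/√(LC).
Step 2 — ω₀ = 1/√(0.0012·4.7e-08) = 1.332e+05 rad/s.
Step 3 — f₀ = ω₀/(2π) = 2.119e+04 Hz.
Step 4 — Series Q: Q = ω₀L/R = 1.332e+05·0.0012/4700 = 0.034.
Step 5 — 3dB bandwidth: Δω = ω₀/Q = 3.917e+06 rad/s; BW = Δω/(2π) = 6.234e+05 Hz.

(a) f₀ = 2.119e+04 Hz  (b) Q = 0.034  (c) BW = 6.234e+05 Hz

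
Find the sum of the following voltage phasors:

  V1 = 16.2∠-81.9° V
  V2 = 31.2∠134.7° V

Step 1 — Convert each phasor to rectangular form:
  V1 = 16.2·(cos(-81.9°) + j·sin(-81.9°)) = 2.283 - j16.04 V
  V2 = 31.2·(cos(134.7°) + j·sin(134.7°)) = -21.95 + j22.18 V
Step 2 — Sum components: V_total = -19.66 + j6.139 V.
Step 3 — Convert to polar: |V_total| = 20.6 V, ∠V_total = 162.7°.

V_total = 20.6∠162.7° V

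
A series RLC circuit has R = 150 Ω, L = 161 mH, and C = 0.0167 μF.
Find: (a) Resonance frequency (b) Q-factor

Step 1 — Resonance condition Im(Z)=0 gives ω₀ = 1/√(LC).
Step 2 — ω₀ = 1/√(0.161·1.67e-08) = 1.929e+04 rad/s.
Step 3 — f₀ = ω₀/(2π) = 3069 Hz.
Step 4 — Series Q: Q = ω₀L/R = 1.929e+04·0.161/150 = 20.7.

(a) f₀ = 3069 Hz  (b) Q = 20.7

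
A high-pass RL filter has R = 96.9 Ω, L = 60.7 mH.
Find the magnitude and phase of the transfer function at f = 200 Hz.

Step 1 — Angular frequency: ω = 2π·200 = 1257 rad/s.
Step 2 — Transfer function: H(jω) = jωL/(R + jωL).
Step 3 — Numerator jωL = j·76.28; denominator R + jωL = 96.9 + j76.28.
Step 4 — H = 0.3826 + j0.486.
Step 5 — Magnitude: |H| = 0.6185 (-4.2 dB); phase: φ = 51.8°.

|H| = 0.6185 (-4.2 dB), φ = 51.8°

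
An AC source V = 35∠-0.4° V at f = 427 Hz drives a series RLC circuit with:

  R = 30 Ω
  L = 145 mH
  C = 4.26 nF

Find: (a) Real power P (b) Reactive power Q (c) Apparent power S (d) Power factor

Step 1 — Angular frequency: ω = 2π·f = 2π·427 = 2683 rad/s.
Step 2 — Component impedances:
  R: Z = R = 30 Ω
  L: Z = jωL = j·2683·0.145 = 0 + j389 Ω
  C: Z = 1/(jωC) = -j/(ω·C) = 0 - j8.749e+04 Ω
Step 3 — Series combination: Z_total = R + L + C = 30 - j8.711e+04 Ω = 8.711e+04∠-90.0° Ω.
Step 4 — Source phasor: V = 35∠-0.4° V = 35 - j0.2443 V.
Step 5 — Current: I = V / Z = 2.944e-06 + j0.0004018 A = 0.0004018∠89.6° A.
Step 6 — Complex power: S = V·I* = 4.844e-06 - j0.01406 VA.
Step 7 — Real power: P = Re(S) = 4.844e-06 W.
Step 8 — Reactive power: Q = Im(S) = -0.01406 VAR.
Step 9 — Apparent power: |S| = 0.01406 VA.
Step 10 — Power factor: PF = P/|S| = 0.0003444 (leading).

(a) P = 4.844e-06 W  (b) Q = -0.01406 VAR  (c) S = 0.01406 VA  (d) PF = 0.0003444 (leading)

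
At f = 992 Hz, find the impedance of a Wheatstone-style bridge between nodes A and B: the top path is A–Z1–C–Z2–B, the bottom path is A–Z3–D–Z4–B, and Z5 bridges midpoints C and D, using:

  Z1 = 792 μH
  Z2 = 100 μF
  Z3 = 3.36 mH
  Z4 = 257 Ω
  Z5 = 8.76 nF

Step 1 — Angular frequency: ω = 2π·f = 2π·992 = 6233 rad/s.
Step 2 — Component impedances:
  Z1: Z = jωL = j·6233·0.000792 = 0 + j4.936 Ω
  Z2: Z = 1/(jωC) = -j/(ω·C) = 0 - j1.604 Ω
  Z3: Z = jωL = j·6233·0.00336 = 0 + j20.94 Ω
  Z4: Z = R = 257 Ω
  Z5: Z = 1/(jωC) = -j/(ω·C) = 0 - j1.831e+04 Ω
Step 3 — Bridge requires nodal analysis (the Z5 bridge couples midpoints C and D, so the two paths cannot be reduced to a simple series/parallel combination). Setting node B to ground and injecting 1 A at node A, the 3-node admittance system at A, C, D solves to V_A = Z_AB = 0.043 + j3.329 Ω = 3.33∠89.3° Ω.

Z = 0.043 + j3.329 Ω = 3.33∠89.3° Ω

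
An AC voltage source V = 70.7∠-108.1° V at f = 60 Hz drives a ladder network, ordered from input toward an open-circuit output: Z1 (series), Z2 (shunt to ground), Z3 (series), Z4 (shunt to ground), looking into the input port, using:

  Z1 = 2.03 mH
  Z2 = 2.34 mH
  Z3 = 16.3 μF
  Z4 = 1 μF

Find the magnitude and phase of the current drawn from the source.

Step 1 — Angular frequency: ω = 2π·f = 2π·60 = 377 rad/s.
Step 2 — Component impedances:
  Z1: Z = jωL = j·377·0.00203 = 0 + j0.7653 Ω
  Z2: Z = jωL = j·377·0.00234 = 0 + j0.8822 Ω
  Z3: Z = 1/(jωC) = -j/(ω·C) = 0 - j162.7 Ω
  Z4: Z = 1/(jωC) = -j/(ω·C) = 0 - j2653 Ω
Step 3 — Ladder network (open output): work backward from the far end, alternating series and parallel combinations. Z_in = 0 + j1.648 Ω = 1.648∠90.0° Ω.
Step 4 — Source phasor: V = 70.7∠-108.1° V = -21.96 - j67.2 V.
Step 5 — Ohm's law: I = V / Z_total = (-21.96 - j67.2) / (0 + j1.648) = -40.78 + j13.33 A.
Step 6 — Convert to polar: |I| = 42.91 A, ∠I = 161.9°.

I = 42.91∠161.9° A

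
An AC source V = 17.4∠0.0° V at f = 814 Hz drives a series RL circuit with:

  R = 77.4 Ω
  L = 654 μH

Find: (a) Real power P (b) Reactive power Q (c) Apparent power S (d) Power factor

Step 1 — Angular frequency: ω = 2π·f = 2π·814 = 5115 rad/s.
Step 2 — Component impedances:
  R: Z = R = 77.4 Ω
  L: Z = jωL = j·5115·0.000654 = 0 + j3.345 Ω
Step 3 — Series combination: Z_total = R + L = 77.4 + j3.345 Ω = 77.47∠2.5° Ω.
Step 4 — Source phasor: V = 17.4∠0.0° V = 17.4 V.
Step 5 — Current: I = V / Z = 0.2244 - j0.009697 A = 0.2246∠-2.5° A.
Step 6 — Complex power: S = V·I* = 3.904 + j0.1687 VA.
Step 7 — Real power: P = Re(S) = 3.904 W.
Step 8 — Reactive power: Q = Im(S) = 0.1687 VAR.
Step 9 — Apparent power: |S| = 3.908 VA.
Step 10 — Power factor: PF = P/|S| = 0.9991 (lagging).

(a) P = 3.904 W  (b) Q = 0.1687 VAR  (c) S = 3.908 VA  (d) PF = 0.9991 (lagging)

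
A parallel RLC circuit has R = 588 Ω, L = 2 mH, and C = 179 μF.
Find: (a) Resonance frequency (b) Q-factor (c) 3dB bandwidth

Step 1 — Resonance: ω₀ = 1/√(LC) = 1/√(0.002·0.000179) = 1671 rad/s.
Step 2 — f₀ = ω₀/(2π) = 266 Hz.
Step 3 — Parallel Q: Q = R/(ω₀L) = 588/(1671·0.002) = 175.9.
Step 4 — Bandwidth: Δω = ω₀/Q = 9.501 rad/s; BW = Δω/(2π) = 1.512 Hz.

(a) f₀ = 266 Hz  (b) Q = 175.9  (c) BW = 1.512 Hz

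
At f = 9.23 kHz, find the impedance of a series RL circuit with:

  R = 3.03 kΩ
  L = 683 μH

Step 1 — Angular frequency: ω = 2π·f = 2π·9230 = 5.799e+04 rad/s.
Step 2 — Component impedances:
  R: Z = R = 3030 Ω
  L: Z = jωL = j·5.799e+04·0.000683 = 0 + j39.61 Ω
Step 3 — Series combination: Z_total = R + L = 3030 + j39.61 Ω = 3030∠0.7° Ω.

Z = 3030 + j39.61 Ω = 3030∠0.7° Ω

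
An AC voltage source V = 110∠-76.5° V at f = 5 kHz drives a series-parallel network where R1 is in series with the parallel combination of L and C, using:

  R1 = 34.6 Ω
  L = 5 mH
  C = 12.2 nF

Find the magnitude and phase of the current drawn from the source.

Step 1 — Angular frequency: ω = 2π·f = 2π·5000 = 3.142e+04 rad/s.
Step 2 — Component impedances:
  R1: Z = R = 34.6 Ω
  L: Z = jωL = j·3.142e+04·0.005 = 0 + j157.1 Ω
  C: Z = 1/(jωC) = -j/(ω·C) = 0 - j2609 Ω
Step 3 — Parallel branch: L || C = 1/(1/L + 1/C) = 0 + j167.1 Ω.
Step 4 — Series with R1: Z_total = R1 + (L || C) = 34.6 + j167.1 Ω = 170.7∠78.3° Ω.
Step 5 — Source phasor: V = 110∠-76.5° V = 25.68 - j107 V.
Step 6 — Ohm's law: I = V / Z_total = (25.68 - j107) / (34.6 + j167.1) = -0.5831 - j0.2744 A.
Step 7 — Convert to polar: |I| = 0.6445 A, ∠I = -154.8°.

I = 0.6445∠-154.8° A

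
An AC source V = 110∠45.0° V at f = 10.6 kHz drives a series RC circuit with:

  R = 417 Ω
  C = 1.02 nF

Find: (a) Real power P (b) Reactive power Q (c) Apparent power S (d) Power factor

Step 1 — Angular frequency: ω = 2π·f = 2π·1.06e+04 = 6.66e+04 rad/s.
Step 2 — Component impedances:
  R: Z = R = 417 Ω
  C: Z = 1/(jωC) = -j/(ω·C) = 0 - j1.472e+04 Ω
Step 3 — Series combination: Z_total = R + C = 417 - j1.472e+04 Ω = 1.473e+04∠-88.4° Ω.
Step 4 — Source phasor: V = 110∠45.0° V = 77.78 + j77.78 V.
Step 5 — Current: I = V / Z = -0.00513 + j0.005429 A = 0.00747∠133.4° A.
Step 6 — Complex power: S = V·I* = 0.02327 - j0.8213 VA.
Step 7 — Real power: P = Re(S) = 0.02327 W.
Step 8 — Reactive power: Q = Im(S) = -0.8213 VAR.
Step 9 — Apparent power: |S| = 0.8217 VA.
Step 10 — Power factor: PF = P/|S| = 0.02832 (leading).

(a) P = 0.02327 W  (b) Q = -0.8213 VAR  (c) S = 0.8217 VA  (d) PF = 0.02832 (leading)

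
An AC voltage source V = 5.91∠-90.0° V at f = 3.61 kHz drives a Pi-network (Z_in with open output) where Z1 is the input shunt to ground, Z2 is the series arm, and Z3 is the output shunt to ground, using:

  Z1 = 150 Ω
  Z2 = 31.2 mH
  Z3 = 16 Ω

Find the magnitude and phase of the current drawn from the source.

Step 1 — Angular frequency: ω = 2π·f = 2π·3610 = 2.268e+04 rad/s.
Step 2 — Component impedances:
  Z1: Z = R = 150 Ω
  Z2: Z = jωL = j·2.268e+04·0.0312 = 0 + j707.7 Ω
  Z3: Z = R = 16 Ω
Step 3 — With open output, the series arm Z2 and the output shunt Z3 appear in series to ground: Z2 + Z3 = 16 + j707.7 Ω.
Step 4 — Parallel with input shunt Z1: Z_in = Z1 || (Z2 + Z3) = 142.9 + j30.14 Ω = 146.1∠11.9° Ω.
Step 5 — Source phasor: V = 5.91∠-90.0° V = 0 - j5.91 V.
Step 6 — Ohm's law: I = V / Z_total = (0 - j5.91) / (142.9 + j30.14) = -0.008347 - j0.03959 A.
Step 7 — Convert to polar: |I| = 0.04046 A, ∠I = -101.9°.

I = 0.04046∠-101.9° A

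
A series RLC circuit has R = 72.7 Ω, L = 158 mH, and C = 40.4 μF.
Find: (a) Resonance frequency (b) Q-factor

Step 1 — Resonance condition Im(Z)=0 gives ω₀ = 1/√(LC).
Step 2 — ω₀ = 1/√(0.158·4.04e-05) = 395.8 rad/s.
Step 3 — f₀ = ω₀/(2π) = 62.99 Hz.
Step 4 — Series Q: Q = ω₀L/R = 395.8·0.158/72.7 = 0.8602.

(a) f₀ = 62.99 Hz  (b) Q = 0.8602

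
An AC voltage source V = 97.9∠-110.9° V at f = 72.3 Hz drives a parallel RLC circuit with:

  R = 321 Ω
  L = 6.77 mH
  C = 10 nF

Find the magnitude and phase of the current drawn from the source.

Step 1 — Angular frequency: ω = 2π·f = 2π·72.3 = 454.3 rad/s.
Step 2 — Component impedances:
  R: Z = R = 321 Ω
  L: Z = jωL = j·454.3·0.00677 = 0 + j3.075 Ω
  C: Z = 1/(jωC) = -j/(ω·C) = 0 - j2.201e+05 Ω
Step 3 — Parallel combination: 1/Z_total = 1/R + 1/L + 1/C; Z_total = 0.02946 + j3.075 Ω = 3.075∠89.5° Ω.
Step 4 — Source phasor: V = 97.9∠-110.9° V = -34.92 - j91.46 V.
Step 5 — Ohm's law: I = V / Z_total = (-34.92 - j91.46) / (0.02946 + j3.075) = -29.85 + j11.07 A.
Step 6 — Convert to polar: |I| = 31.83 A, ∠I = 159.6°.

I = 31.83∠159.6° A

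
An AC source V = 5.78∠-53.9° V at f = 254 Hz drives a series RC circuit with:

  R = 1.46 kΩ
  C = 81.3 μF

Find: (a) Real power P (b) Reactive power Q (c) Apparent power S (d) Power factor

Step 1 — Angular frequency: ω = 2π·f = 2π·254 = 1596 rad/s.
Step 2 — Component impedances:
  R: Z = R = 1460 Ω
  C: Z = 1/(jωC) = -j/(ω·C) = 0 - j7.707 Ω
Step 3 — Series combination: Z_total = R + C = 1460 - j7.707 Ω = 1460∠-0.3° Ω.
Step 4 — Source phasor: V = 5.78∠-53.9° V = 3.406 - j4.67 V.
Step 5 — Current: I = V / Z = 0.002349 - j0.003186 A = 0.003959∠-53.6° A.
Step 6 — Complex power: S = V·I* = 0.02288 - j0.0001208 VA.
Step 7 — Real power: P = Re(S) = 0.02288 W.
Step 8 — Reactive power: Q = Im(S) = -0.0001208 VAR.
Step 9 — Apparent power: |S| = 0.02288 VA.
Step 10 — Power factor: PF = P/|S| = 1 (leading).

(a) P = 0.02288 W  (b) Q = -0.0001208 VAR  (c) S = 0.02288 VA  (d) PF = 1 (leading)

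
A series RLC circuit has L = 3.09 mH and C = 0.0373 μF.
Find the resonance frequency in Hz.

Step 1 — Resonance condition Im(Z)=0 gives ω₀ = 1/√(LC).
Step 2 — ω₀ = 1/√(0.00309·3.73e-08) = 9.315e+04 rad/s.
Step 3 — f₀ = ω₀/(2π) = 1.482e+04 Hz.

f₀ = 1.482e+04 Hz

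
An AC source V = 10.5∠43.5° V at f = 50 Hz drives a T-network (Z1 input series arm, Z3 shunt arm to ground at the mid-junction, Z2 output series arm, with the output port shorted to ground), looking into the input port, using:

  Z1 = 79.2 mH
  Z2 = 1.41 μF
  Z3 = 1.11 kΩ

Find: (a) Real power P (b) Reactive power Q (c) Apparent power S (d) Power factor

Step 1 — Angular frequency: ω = 2π·f = 2π·50 = 314.2 rad/s.
Step 2 — Component impedances:
  Z1: Z = jωL = j·314.2·0.0792 = 0 + j24.88 Ω
  Z2: Z = 1/(jωC) = -j/(ω·C) = 0 - j2258 Ω
  Z3: Z = R = 1110 Ω
Step 3 — With the output port shorted to ground, the output series arm Z2 runs from the junction to ground; the shunt arm Z3 also runs from the junction to ground. They appear in parallel: Z3 || Z2 = 893.9 - j439.5 Ω.
Step 4 — Series with input arm Z1: Z_in = Z1 + (Z3 || Z2) = 893.9 - j414.6 Ω = 985.4∠-24.9° Ω.
Step 5 — Source phasor: V = 10.5∠43.5° V = 7.616 + j7.228 V.
Step 6 — Current: I = V / Z = 0.003925 + j0.009906 A = 0.01066∠68.4° A.
Step 7 — Complex power: S = V·I* = 0.1015 - j0.04708 VA.
Step 8 — Real power: P = Re(S) = 0.1015 W.
Step 9 — Reactive power: Q = Im(S) = -0.04708 VAR.
Step 10 — Apparent power: |S| = 0.1119 VA.
Step 11 — Power factor: PF = P/|S| = 0.9072 (leading).

(a) P = 0.1015 W  (b) Q = -0.04708 VAR  (c) S = 0.1119 VA  (d) PF = 0.9072 (leading)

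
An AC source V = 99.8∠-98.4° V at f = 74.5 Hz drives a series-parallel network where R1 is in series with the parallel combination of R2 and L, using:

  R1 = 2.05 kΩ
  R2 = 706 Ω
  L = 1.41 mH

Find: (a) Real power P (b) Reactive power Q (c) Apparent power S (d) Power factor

Step 1 — Angular frequency: ω = 2π·f = 2π·74.5 = 468.1 rad/s.
Step 2 — Component impedances:
  R1: Z = R = 2050 Ω
  R2: Z = R = 706 Ω
  L: Z = jωL = j·468.1·0.00141 = 0 + j0.66 Ω
Step 3 — Parallel branch: R2 || L = 1/(1/R2 + 1/L) = 0.000617 + j0.66 Ω.
Step 4 — Series with R1: Z_total = R1 + (R2 || L) = 2050 + j0.66 Ω = 2050∠0.0° Ω.
Step 5 — Source phasor: V = 99.8∠-98.4° V = -14.58 - j98.73 V.
Step 6 — Current: I = V / Z = -0.007127 - j0.04816 A = 0.04868∠-98.4° A.
Step 7 — Complex power: S = V·I* = 4.859 + j0.001564 VA.
Step 8 — Real power: P = Re(S) = 4.859 W.
Step 9 — Reactive power: Q = Im(S) = 0.001564 VAR.
Step 10 — Apparent power: |S| = 4.859 VA.
Step 11 — Power factor: PF = P/|S| = 1 (lagging).

(a) P = 4.859 W  (b) Q = 0.001564 VAR  (c) S = 4.859 VA  (d) PF = 1 (lagging)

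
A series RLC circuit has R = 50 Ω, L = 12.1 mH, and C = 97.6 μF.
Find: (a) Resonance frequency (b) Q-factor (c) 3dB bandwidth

Step 1 — Resonance: ω₀ = 1/√(LC) = 1/√(0.0121·9.76e-05) = 920.2 rad/s.
Step 2 — f₀ = ω₀/(2π) = 146.5 Hz.
Step 3 — Series Q: Q = ω₀L/R = 920.2·0.0121/50 = 0.2227.
Step 4 — Bandwidth: Δω = ω₀/Q = 4132 rad/s; BW = Δω/(2π) = 657.7 Hz.

(a) f₀ = 146.5 Hz  (b) Q = 0.2227  (c) BW = 657.7 Hz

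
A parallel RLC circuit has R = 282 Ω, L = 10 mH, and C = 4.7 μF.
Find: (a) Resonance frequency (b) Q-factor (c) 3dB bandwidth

Step 1 — Resonance: ω₀ = 1/√(LC) = 1/√(0.01·4.7e-06) = 4613 rad/s.
Step 2 — f₀ = ω₀/(2π) = 734.1 Hz.
Step 3 — Parallel Q: Q = R/(ω₀L) = 282/(4613·0.01) = 6.114.
Step 4 — Bandwidth: Δω = ω₀/Q = 754.5 rad/s; BW = Δω/(2π) = 120.1 Hz.

(a) f₀ = 734.1 Hz  (b) Q = 6.114  (c) BW = 120.1 Hz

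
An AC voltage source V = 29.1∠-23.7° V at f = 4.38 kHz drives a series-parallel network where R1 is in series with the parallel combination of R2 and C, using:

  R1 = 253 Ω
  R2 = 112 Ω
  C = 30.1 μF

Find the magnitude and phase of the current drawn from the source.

Step 1 — Angular frequency: ω = 2π·f = 2π·4380 = 2.752e+04 rad/s.
Step 2 — Component impedances:
  R1: Z = R = 253 Ω
  R2: Z = R = 112 Ω
  C: Z = 1/(jωC) = -j/(ω·C) = 0 - j1.207 Ω
Step 3 — Parallel branch: R2 || C = 1/(1/R2 + 1/C) = 0.01301 - j1.207 Ω.
Step 4 — Series with R1: Z_total = R1 + (R2 || C) = 253 - j1.207 Ω = 253∠-0.3° Ω.
Step 5 — Source phasor: V = 29.1∠-23.7° V = 26.65 - j11.7 V.
Step 6 — Ohm's law: I = V / Z_total = (26.65 - j11.7) / (253 - j1.207) = 0.1055 - j0.04573 A.
Step 7 — Convert to polar: |I| = 0.115 A, ∠I = -23.4°.

I = 0.115∠-23.4° A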